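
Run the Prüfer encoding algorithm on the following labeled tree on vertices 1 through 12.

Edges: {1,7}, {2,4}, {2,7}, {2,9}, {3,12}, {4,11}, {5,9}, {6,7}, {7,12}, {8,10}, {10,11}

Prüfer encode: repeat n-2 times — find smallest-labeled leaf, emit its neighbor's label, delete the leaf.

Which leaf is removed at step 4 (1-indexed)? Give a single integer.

Answer: 6

Derivation:
Step 1: current leaves = {1,3,5,6,8}. Remove leaf 1 (neighbor: 7).
Step 2: current leaves = {3,5,6,8}. Remove leaf 3 (neighbor: 12).
Step 3: current leaves = {5,6,8,12}. Remove leaf 5 (neighbor: 9).
Step 4: current leaves = {6,8,9,12}. Remove leaf 6 (neighbor: 7).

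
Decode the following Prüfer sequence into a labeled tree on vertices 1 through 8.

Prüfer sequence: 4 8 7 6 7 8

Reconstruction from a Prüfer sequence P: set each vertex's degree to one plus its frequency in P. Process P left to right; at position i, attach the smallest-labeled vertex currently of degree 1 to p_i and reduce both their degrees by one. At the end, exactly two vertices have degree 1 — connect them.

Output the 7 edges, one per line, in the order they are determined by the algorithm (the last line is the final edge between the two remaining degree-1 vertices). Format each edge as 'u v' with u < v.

Initial degrees: {1:1, 2:1, 3:1, 4:2, 5:1, 6:2, 7:3, 8:3}
Step 1: smallest deg-1 vertex = 1, p_1 = 4. Add edge {1,4}. Now deg[1]=0, deg[4]=1.
Step 2: smallest deg-1 vertex = 2, p_2 = 8. Add edge {2,8}. Now deg[2]=0, deg[8]=2.
Step 3: smallest deg-1 vertex = 3, p_3 = 7. Add edge {3,7}. Now deg[3]=0, deg[7]=2.
Step 4: smallest deg-1 vertex = 4, p_4 = 6. Add edge {4,6}. Now deg[4]=0, deg[6]=1.
Step 5: smallest deg-1 vertex = 5, p_5 = 7. Add edge {5,7}. Now deg[5]=0, deg[7]=1.
Step 6: smallest deg-1 vertex = 6, p_6 = 8. Add edge {6,8}. Now deg[6]=0, deg[8]=1.
Final: two remaining deg-1 vertices are 7, 8. Add edge {7,8}.

Answer: 1 4
2 8
3 7
4 6
5 7
6 8
7 8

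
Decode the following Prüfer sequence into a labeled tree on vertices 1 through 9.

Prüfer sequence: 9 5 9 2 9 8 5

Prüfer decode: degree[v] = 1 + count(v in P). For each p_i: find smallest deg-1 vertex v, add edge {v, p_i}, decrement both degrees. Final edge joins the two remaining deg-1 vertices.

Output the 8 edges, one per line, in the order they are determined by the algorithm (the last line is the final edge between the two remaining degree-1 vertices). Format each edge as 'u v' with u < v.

Initial degrees: {1:1, 2:2, 3:1, 4:1, 5:3, 6:1, 7:1, 8:2, 9:4}
Step 1: smallest deg-1 vertex = 1, p_1 = 9. Add edge {1,9}. Now deg[1]=0, deg[9]=3.
Step 2: smallest deg-1 vertex = 3, p_2 = 5. Add edge {3,5}. Now deg[3]=0, deg[5]=2.
Step 3: smallest deg-1 vertex = 4, p_3 = 9. Add edge {4,9}. Now deg[4]=0, deg[9]=2.
Step 4: smallest deg-1 vertex = 6, p_4 = 2. Add edge {2,6}. Now deg[6]=0, deg[2]=1.
Step 5: smallest deg-1 vertex = 2, p_5 = 9. Add edge {2,9}. Now deg[2]=0, deg[9]=1.
Step 6: smallest deg-1 vertex = 7, p_6 = 8. Add edge {7,8}. Now deg[7]=0, deg[8]=1.
Step 7: smallest deg-1 vertex = 8, p_7 = 5. Add edge {5,8}. Now deg[8]=0, deg[5]=1.
Final: two remaining deg-1 vertices are 5, 9. Add edge {5,9}.

Answer: 1 9
3 5
4 9
2 6
2 9
7 8
5 8
5 9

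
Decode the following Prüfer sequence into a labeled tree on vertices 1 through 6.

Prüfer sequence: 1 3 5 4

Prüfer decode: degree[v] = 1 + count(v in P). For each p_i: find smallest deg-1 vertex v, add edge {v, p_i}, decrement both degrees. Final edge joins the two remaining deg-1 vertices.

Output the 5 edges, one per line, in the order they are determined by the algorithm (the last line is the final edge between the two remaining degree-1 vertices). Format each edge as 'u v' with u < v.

Initial degrees: {1:2, 2:1, 3:2, 4:2, 5:2, 6:1}
Step 1: smallest deg-1 vertex = 2, p_1 = 1. Add edge {1,2}. Now deg[2]=0, deg[1]=1.
Step 2: smallest deg-1 vertex = 1, p_2 = 3. Add edge {1,3}. Now deg[1]=0, deg[3]=1.
Step 3: smallest deg-1 vertex = 3, p_3 = 5. Add edge {3,5}. Now deg[3]=0, deg[5]=1.
Step 4: smallest deg-1 vertex = 5, p_4 = 4. Add edge {4,5}. Now deg[5]=0, deg[4]=1.
Final: two remaining deg-1 vertices are 4, 6. Add edge {4,6}.

Answer: 1 2
1 3
3 5
4 5
4 6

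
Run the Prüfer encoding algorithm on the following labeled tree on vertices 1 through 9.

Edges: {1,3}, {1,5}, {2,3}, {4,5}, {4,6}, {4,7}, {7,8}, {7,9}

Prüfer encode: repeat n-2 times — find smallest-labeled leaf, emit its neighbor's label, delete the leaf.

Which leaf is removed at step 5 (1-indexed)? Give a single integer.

Answer: 6

Derivation:
Step 1: current leaves = {2,6,8,9}. Remove leaf 2 (neighbor: 3).
Step 2: current leaves = {3,6,8,9}. Remove leaf 3 (neighbor: 1).
Step 3: current leaves = {1,6,8,9}. Remove leaf 1 (neighbor: 5).
Step 4: current leaves = {5,6,8,9}. Remove leaf 5 (neighbor: 4).
Step 5: current leaves = {6,8,9}. Remove leaf 6 (neighbor: 4).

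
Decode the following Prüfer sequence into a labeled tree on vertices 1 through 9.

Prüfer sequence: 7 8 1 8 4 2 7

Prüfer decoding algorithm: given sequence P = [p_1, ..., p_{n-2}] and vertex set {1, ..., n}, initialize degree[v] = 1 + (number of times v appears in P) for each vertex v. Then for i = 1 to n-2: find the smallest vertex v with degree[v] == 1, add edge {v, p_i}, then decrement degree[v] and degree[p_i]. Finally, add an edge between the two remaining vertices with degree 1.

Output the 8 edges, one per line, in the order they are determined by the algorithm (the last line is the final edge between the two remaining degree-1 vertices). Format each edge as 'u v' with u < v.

Initial degrees: {1:2, 2:2, 3:1, 4:2, 5:1, 6:1, 7:3, 8:3, 9:1}
Step 1: smallest deg-1 vertex = 3, p_1 = 7. Add edge {3,7}. Now deg[3]=0, deg[7]=2.
Step 2: smallest deg-1 vertex = 5, p_2 = 8. Add edge {5,8}. Now deg[5]=0, deg[8]=2.
Step 3: smallest deg-1 vertex = 6, p_3 = 1. Add edge {1,6}. Now deg[6]=0, deg[1]=1.
Step 4: smallest deg-1 vertex = 1, p_4 = 8. Add edge {1,8}. Now deg[1]=0, deg[8]=1.
Step 5: smallest deg-1 vertex = 8, p_5 = 4. Add edge {4,8}. Now deg[8]=0, deg[4]=1.
Step 6: smallest deg-1 vertex = 4, p_6 = 2. Add edge {2,4}. Now deg[4]=0, deg[2]=1.
Step 7: smallest deg-1 vertex = 2, p_7 = 7. Add edge {2,7}. Now deg[2]=0, deg[7]=1.
Final: two remaining deg-1 vertices are 7, 9. Add edge {7,9}.

Answer: 3 7
5 8
1 6
1 8
4 8
2 4
2 7
7 9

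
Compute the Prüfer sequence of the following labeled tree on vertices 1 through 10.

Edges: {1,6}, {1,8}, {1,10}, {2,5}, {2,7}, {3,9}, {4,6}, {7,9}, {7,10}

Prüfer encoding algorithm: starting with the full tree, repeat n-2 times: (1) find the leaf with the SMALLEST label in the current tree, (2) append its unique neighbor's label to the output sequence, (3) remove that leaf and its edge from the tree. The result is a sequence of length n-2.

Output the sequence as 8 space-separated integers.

Answer: 9 6 2 7 1 1 10 7

Derivation:
Step 1: leaves = {3,4,5,8}. Remove smallest leaf 3, emit neighbor 9.
Step 2: leaves = {4,5,8,9}. Remove smallest leaf 4, emit neighbor 6.
Step 3: leaves = {5,6,8,9}. Remove smallest leaf 5, emit neighbor 2.
Step 4: leaves = {2,6,8,9}. Remove smallest leaf 2, emit neighbor 7.
Step 5: leaves = {6,8,9}. Remove smallest leaf 6, emit neighbor 1.
Step 6: leaves = {8,9}. Remove smallest leaf 8, emit neighbor 1.
Step 7: leaves = {1,9}. Remove smallest leaf 1, emit neighbor 10.
Step 8: leaves = {9,10}. Remove smallest leaf 9, emit neighbor 7.
Done: 2 vertices remain (7, 10). Sequence = [9 6 2 7 1 1 10 7]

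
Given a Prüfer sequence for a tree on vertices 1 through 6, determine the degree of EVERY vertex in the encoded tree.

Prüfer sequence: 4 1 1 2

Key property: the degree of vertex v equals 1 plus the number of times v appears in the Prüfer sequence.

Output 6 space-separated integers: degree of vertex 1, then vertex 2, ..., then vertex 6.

Answer: 3 2 1 2 1 1

Derivation:
p_1 = 4: count[4] becomes 1
p_2 = 1: count[1] becomes 1
p_3 = 1: count[1] becomes 2
p_4 = 2: count[2] becomes 1
Degrees (1 + count): deg[1]=1+2=3, deg[2]=1+1=2, deg[3]=1+0=1, deg[4]=1+1=2, deg[5]=1+0=1, deg[6]=1+0=1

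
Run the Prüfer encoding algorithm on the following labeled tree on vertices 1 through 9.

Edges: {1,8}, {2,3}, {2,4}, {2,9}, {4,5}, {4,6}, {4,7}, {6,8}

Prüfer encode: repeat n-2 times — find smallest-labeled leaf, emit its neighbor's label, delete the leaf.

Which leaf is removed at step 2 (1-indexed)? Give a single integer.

Answer: 3

Derivation:
Step 1: current leaves = {1,3,5,7,9}. Remove leaf 1 (neighbor: 8).
Step 2: current leaves = {3,5,7,8,9}. Remove leaf 3 (neighbor: 2).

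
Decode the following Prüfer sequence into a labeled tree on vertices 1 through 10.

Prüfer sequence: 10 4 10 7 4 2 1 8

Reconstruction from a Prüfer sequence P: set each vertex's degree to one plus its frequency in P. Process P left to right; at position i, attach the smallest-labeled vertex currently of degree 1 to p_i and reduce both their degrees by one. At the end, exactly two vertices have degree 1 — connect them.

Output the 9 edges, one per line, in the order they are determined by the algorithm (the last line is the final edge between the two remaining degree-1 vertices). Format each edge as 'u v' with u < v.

Answer: 3 10
4 5
6 10
7 9
4 7
2 4
1 2
1 8
8 10

Derivation:
Initial degrees: {1:2, 2:2, 3:1, 4:3, 5:1, 6:1, 7:2, 8:2, 9:1, 10:3}
Step 1: smallest deg-1 vertex = 3, p_1 = 10. Add edge {3,10}. Now deg[3]=0, deg[10]=2.
Step 2: smallest deg-1 vertex = 5, p_2 = 4. Add edge {4,5}. Now deg[5]=0, deg[4]=2.
Step 3: smallest deg-1 vertex = 6, p_3 = 10. Add edge {6,10}. Now deg[6]=0, deg[10]=1.
Step 4: smallest deg-1 vertex = 9, p_4 = 7. Add edge {7,9}. Now deg[9]=0, deg[7]=1.
Step 5: smallest deg-1 vertex = 7, p_5 = 4. Add edge {4,7}. Now deg[7]=0, deg[4]=1.
Step 6: smallest deg-1 vertex = 4, p_6 = 2. Add edge {2,4}. Now deg[4]=0, deg[2]=1.
Step 7: smallest deg-1 vertex = 2, p_7 = 1. Add edge {1,2}. Now deg[2]=0, deg[1]=1.
Step 8: smallest deg-1 vertex = 1, p_8 = 8. Add edge {1,8}. Now deg[1]=0, deg[8]=1.
Final: two remaining deg-1 vertices are 8, 10. Add edge {8,10}.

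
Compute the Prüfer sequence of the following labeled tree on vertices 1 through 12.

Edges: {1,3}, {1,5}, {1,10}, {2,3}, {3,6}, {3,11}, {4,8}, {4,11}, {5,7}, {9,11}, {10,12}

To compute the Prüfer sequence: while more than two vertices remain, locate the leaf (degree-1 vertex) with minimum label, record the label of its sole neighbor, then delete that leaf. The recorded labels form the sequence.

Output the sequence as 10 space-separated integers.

Step 1: leaves = {2,6,7,8,9,12}. Remove smallest leaf 2, emit neighbor 3.
Step 2: leaves = {6,7,8,9,12}. Remove smallest leaf 6, emit neighbor 3.
Step 3: leaves = {7,8,9,12}. Remove smallest leaf 7, emit neighbor 5.
Step 4: leaves = {5,8,9,12}. Remove smallest leaf 5, emit neighbor 1.
Step 5: leaves = {8,9,12}. Remove smallest leaf 8, emit neighbor 4.
Step 6: leaves = {4,9,12}. Remove smallest leaf 4, emit neighbor 11.
Step 7: leaves = {9,12}. Remove smallest leaf 9, emit neighbor 11.
Step 8: leaves = {11,12}. Remove smallest leaf 11, emit neighbor 3.
Step 9: leaves = {3,12}. Remove smallest leaf 3, emit neighbor 1.
Step 10: leaves = {1,12}. Remove smallest leaf 1, emit neighbor 10.
Done: 2 vertices remain (10, 12). Sequence = [3 3 5 1 4 11 11 3 1 10]

Answer: 3 3 5 1 4 11 11 3 1 10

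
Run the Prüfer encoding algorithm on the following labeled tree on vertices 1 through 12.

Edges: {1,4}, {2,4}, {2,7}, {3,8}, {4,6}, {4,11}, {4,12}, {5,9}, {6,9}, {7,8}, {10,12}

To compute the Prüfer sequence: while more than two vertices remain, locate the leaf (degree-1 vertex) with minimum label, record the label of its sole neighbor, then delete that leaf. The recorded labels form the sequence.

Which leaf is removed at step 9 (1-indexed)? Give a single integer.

Answer: 10

Derivation:
Step 1: current leaves = {1,3,5,10,11}. Remove leaf 1 (neighbor: 4).
Step 2: current leaves = {3,5,10,11}. Remove leaf 3 (neighbor: 8).
Step 3: current leaves = {5,8,10,11}. Remove leaf 5 (neighbor: 9).
Step 4: current leaves = {8,9,10,11}. Remove leaf 8 (neighbor: 7).
Step 5: current leaves = {7,9,10,11}. Remove leaf 7 (neighbor: 2).
Step 6: current leaves = {2,9,10,11}. Remove leaf 2 (neighbor: 4).
Step 7: current leaves = {9,10,11}. Remove leaf 9 (neighbor: 6).
Step 8: current leaves = {6,10,11}. Remove leaf 6 (neighbor: 4).
Step 9: current leaves = {10,11}. Remove leaf 10 (neighbor: 12).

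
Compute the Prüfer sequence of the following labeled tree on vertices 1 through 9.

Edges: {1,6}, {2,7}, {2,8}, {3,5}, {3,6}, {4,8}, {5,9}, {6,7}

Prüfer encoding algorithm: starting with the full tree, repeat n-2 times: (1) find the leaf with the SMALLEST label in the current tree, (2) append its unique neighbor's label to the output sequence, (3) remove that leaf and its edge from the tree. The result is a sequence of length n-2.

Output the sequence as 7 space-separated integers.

Step 1: leaves = {1,4,9}. Remove smallest leaf 1, emit neighbor 6.
Step 2: leaves = {4,9}. Remove smallest leaf 4, emit neighbor 8.
Step 3: leaves = {8,9}. Remove smallest leaf 8, emit neighbor 2.
Step 4: leaves = {2,9}. Remove smallest leaf 2, emit neighbor 7.
Step 5: leaves = {7,9}. Remove smallest leaf 7, emit neighbor 6.
Step 6: leaves = {6,9}. Remove smallest leaf 6, emit neighbor 3.
Step 7: leaves = {3,9}. Remove smallest leaf 3, emit neighbor 5.
Done: 2 vertices remain (5, 9). Sequence = [6 8 2 7 6 3 5]

Answer: 6 8 2 7 6 3 5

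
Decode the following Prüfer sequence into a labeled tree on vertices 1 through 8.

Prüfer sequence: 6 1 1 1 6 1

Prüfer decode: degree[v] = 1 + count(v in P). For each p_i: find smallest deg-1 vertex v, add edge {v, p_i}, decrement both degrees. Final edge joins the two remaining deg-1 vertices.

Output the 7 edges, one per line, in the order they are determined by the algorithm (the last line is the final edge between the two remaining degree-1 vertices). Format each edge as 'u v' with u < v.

Answer: 2 6
1 3
1 4
1 5
6 7
1 6
1 8

Derivation:
Initial degrees: {1:5, 2:1, 3:1, 4:1, 5:1, 6:3, 7:1, 8:1}
Step 1: smallest deg-1 vertex = 2, p_1 = 6. Add edge {2,6}. Now deg[2]=0, deg[6]=2.
Step 2: smallest deg-1 vertex = 3, p_2 = 1. Add edge {1,3}. Now deg[3]=0, deg[1]=4.
Step 3: smallest deg-1 vertex = 4, p_3 = 1. Add edge {1,4}. Now deg[4]=0, deg[1]=3.
Step 4: smallest deg-1 vertex = 5, p_4 = 1. Add edge {1,5}. Now deg[5]=0, deg[1]=2.
Step 5: smallest deg-1 vertex = 7, p_5 = 6. Add edge {6,7}. Now deg[7]=0, deg[6]=1.
Step 6: smallest deg-1 vertex = 6, p_6 = 1. Add edge {1,6}. Now deg[6]=0, deg[1]=1.
Final: two remaining deg-1 vertices are 1, 8. Add edge {1,8}.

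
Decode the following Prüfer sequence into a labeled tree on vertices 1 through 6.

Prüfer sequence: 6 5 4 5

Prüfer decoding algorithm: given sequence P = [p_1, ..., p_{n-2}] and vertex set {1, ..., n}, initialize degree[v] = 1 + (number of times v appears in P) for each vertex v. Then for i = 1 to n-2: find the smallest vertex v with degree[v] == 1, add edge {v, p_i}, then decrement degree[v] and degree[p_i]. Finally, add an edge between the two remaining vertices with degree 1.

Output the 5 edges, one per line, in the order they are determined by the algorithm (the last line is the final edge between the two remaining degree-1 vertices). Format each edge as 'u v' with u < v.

Initial degrees: {1:1, 2:1, 3:1, 4:2, 5:3, 6:2}
Step 1: smallest deg-1 vertex = 1, p_1 = 6. Add edge {1,6}. Now deg[1]=0, deg[6]=1.
Step 2: smallest deg-1 vertex = 2, p_2 = 5. Add edge {2,5}. Now deg[2]=0, deg[5]=2.
Step 3: smallest deg-1 vertex = 3, p_3 = 4. Add edge {3,4}. Now deg[3]=0, deg[4]=1.
Step 4: smallest deg-1 vertex = 4, p_4 = 5. Add edge {4,5}. Now deg[4]=0, deg[5]=1.
Final: two remaining deg-1 vertices are 5, 6. Add edge {5,6}.

Answer: 1 6
2 5
3 4
4 5
5 6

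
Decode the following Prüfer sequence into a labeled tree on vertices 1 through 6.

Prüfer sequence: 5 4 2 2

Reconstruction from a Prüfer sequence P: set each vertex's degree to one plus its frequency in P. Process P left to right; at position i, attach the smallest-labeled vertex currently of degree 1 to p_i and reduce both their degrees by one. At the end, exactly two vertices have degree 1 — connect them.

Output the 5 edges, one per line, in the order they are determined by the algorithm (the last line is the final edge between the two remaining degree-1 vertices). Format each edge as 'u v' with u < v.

Answer: 1 5
3 4
2 4
2 5
2 6

Derivation:
Initial degrees: {1:1, 2:3, 3:1, 4:2, 5:2, 6:1}
Step 1: smallest deg-1 vertex = 1, p_1 = 5. Add edge {1,5}. Now deg[1]=0, deg[5]=1.
Step 2: smallest deg-1 vertex = 3, p_2 = 4. Add edge {3,4}. Now deg[3]=0, deg[4]=1.
Step 3: smallest deg-1 vertex = 4, p_3 = 2. Add edge {2,4}. Now deg[4]=0, deg[2]=2.
Step 4: smallest deg-1 vertex = 5, p_4 = 2. Add edge {2,5}. Now deg[5]=0, deg[2]=1.
Final: two remaining deg-1 vertices are 2, 6. Add edge {2,6}.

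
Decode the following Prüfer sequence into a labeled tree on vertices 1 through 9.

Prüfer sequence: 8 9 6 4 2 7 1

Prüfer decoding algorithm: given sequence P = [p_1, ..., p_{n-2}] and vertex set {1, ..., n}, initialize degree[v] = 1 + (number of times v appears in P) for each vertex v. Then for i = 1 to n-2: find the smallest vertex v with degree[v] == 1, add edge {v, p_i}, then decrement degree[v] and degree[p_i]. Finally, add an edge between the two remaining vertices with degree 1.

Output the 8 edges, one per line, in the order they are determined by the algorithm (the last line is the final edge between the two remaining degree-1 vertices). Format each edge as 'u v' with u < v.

Initial degrees: {1:2, 2:2, 3:1, 4:2, 5:1, 6:2, 7:2, 8:2, 9:2}
Step 1: smallest deg-1 vertex = 3, p_1 = 8. Add edge {3,8}. Now deg[3]=0, deg[8]=1.
Step 2: smallest deg-1 vertex = 5, p_2 = 9. Add edge {5,9}. Now deg[5]=0, deg[9]=1.
Step 3: smallest deg-1 vertex = 8, p_3 = 6. Add edge {6,8}. Now deg[8]=0, deg[6]=1.
Step 4: smallest deg-1 vertex = 6, p_4 = 4. Add edge {4,6}. Now deg[6]=0, deg[4]=1.
Step 5: smallest deg-1 vertex = 4, p_5 = 2. Add edge {2,4}. Now deg[4]=0, deg[2]=1.
Step 6: smallest deg-1 vertex = 2, p_6 = 7. Add edge {2,7}. Now deg[2]=0, deg[7]=1.
Step 7: smallest deg-1 vertex = 7, p_7 = 1. Add edge {1,7}. Now deg[7]=0, deg[1]=1.
Final: two remaining deg-1 vertices are 1, 9. Add edge {1,9}.

Answer: 3 8
5 9
6 8
4 6
2 4
2 7
1 7
1 9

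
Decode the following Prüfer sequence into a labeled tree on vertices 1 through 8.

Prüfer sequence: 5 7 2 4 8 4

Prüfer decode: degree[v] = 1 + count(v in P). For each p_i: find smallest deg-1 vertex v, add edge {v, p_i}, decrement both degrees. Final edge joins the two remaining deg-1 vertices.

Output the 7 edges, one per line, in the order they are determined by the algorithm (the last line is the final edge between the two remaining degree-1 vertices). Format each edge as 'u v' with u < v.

Initial degrees: {1:1, 2:2, 3:1, 4:3, 5:2, 6:1, 7:2, 8:2}
Step 1: smallest deg-1 vertex = 1, p_1 = 5. Add edge {1,5}. Now deg[1]=0, deg[5]=1.
Step 2: smallest deg-1 vertex = 3, p_2 = 7. Add edge {3,7}. Now deg[3]=0, deg[7]=1.
Step 3: smallest deg-1 vertex = 5, p_3 = 2. Add edge {2,5}. Now deg[5]=0, deg[2]=1.
Step 4: smallest deg-1 vertex = 2, p_4 = 4. Add edge {2,4}. Now deg[2]=0, deg[4]=2.
Step 5: smallest deg-1 vertex = 6, p_5 = 8. Add edge {6,8}. Now deg[6]=0, deg[8]=1.
Step 6: smallest deg-1 vertex = 7, p_6 = 4. Add edge {4,7}. Now deg[7]=0, deg[4]=1.
Final: two remaining deg-1 vertices are 4, 8. Add edge {4,8}.

Answer: 1 5
3 7
2 5
2 4
6 8
4 7
4 8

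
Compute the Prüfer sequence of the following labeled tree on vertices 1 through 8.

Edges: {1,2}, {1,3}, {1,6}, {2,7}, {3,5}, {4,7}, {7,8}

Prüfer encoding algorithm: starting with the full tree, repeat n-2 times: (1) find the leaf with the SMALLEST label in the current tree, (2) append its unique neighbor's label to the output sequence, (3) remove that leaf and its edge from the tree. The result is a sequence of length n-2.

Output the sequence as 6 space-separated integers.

Answer: 7 3 1 1 2 7

Derivation:
Step 1: leaves = {4,5,6,8}. Remove smallest leaf 4, emit neighbor 7.
Step 2: leaves = {5,6,8}. Remove smallest leaf 5, emit neighbor 3.
Step 3: leaves = {3,6,8}. Remove smallest leaf 3, emit neighbor 1.
Step 4: leaves = {6,8}. Remove smallest leaf 6, emit neighbor 1.
Step 5: leaves = {1,8}. Remove smallest leaf 1, emit neighbor 2.
Step 6: leaves = {2,8}. Remove smallest leaf 2, emit neighbor 7.
Done: 2 vertices remain (7, 8). Sequence = [7 3 1 1 2 7]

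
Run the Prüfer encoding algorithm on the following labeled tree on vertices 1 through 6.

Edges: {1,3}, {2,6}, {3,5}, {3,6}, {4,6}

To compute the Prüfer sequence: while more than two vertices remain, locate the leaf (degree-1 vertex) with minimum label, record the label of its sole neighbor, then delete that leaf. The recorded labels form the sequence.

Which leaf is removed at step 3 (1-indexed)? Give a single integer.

Answer: 4

Derivation:
Step 1: current leaves = {1,2,4,5}. Remove leaf 1 (neighbor: 3).
Step 2: current leaves = {2,4,5}. Remove leaf 2 (neighbor: 6).
Step 3: current leaves = {4,5}. Remove leaf 4 (neighbor: 6).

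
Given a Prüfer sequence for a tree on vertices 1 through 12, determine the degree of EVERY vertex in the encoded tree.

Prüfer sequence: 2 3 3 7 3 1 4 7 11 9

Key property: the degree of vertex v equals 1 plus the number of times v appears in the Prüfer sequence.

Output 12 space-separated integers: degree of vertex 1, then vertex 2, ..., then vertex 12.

Answer: 2 2 4 2 1 1 3 1 2 1 2 1

Derivation:
p_1 = 2: count[2] becomes 1
p_2 = 3: count[3] becomes 1
p_3 = 3: count[3] becomes 2
p_4 = 7: count[7] becomes 1
p_5 = 3: count[3] becomes 3
p_6 = 1: count[1] becomes 1
p_7 = 4: count[4] becomes 1
p_8 = 7: count[7] becomes 2
p_9 = 11: count[11] becomes 1
p_10 = 9: count[9] becomes 1
Degrees (1 + count): deg[1]=1+1=2, deg[2]=1+1=2, deg[3]=1+3=4, deg[4]=1+1=2, deg[5]=1+0=1, deg[6]=1+0=1, deg[7]=1+2=3, deg[8]=1+0=1, deg[9]=1+1=2, deg[10]=1+0=1, deg[11]=1+1=2, deg[12]=1+0=1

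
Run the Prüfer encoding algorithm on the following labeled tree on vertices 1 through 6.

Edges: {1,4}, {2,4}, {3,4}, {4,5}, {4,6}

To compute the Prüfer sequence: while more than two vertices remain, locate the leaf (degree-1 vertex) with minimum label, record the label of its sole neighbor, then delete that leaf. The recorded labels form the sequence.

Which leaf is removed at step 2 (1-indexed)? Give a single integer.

Answer: 2

Derivation:
Step 1: current leaves = {1,2,3,5,6}. Remove leaf 1 (neighbor: 4).
Step 2: current leaves = {2,3,5,6}. Remove leaf 2 (neighbor: 4).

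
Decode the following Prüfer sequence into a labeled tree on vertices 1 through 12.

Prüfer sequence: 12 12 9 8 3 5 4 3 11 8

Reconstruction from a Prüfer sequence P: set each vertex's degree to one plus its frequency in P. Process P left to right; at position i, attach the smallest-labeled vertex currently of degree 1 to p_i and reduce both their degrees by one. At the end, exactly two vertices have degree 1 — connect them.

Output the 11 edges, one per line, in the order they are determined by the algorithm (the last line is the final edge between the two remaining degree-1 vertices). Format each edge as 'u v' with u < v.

Answer: 1 12
2 12
6 9
7 8
3 9
5 10
4 5
3 4
3 11
8 11
8 12

Derivation:
Initial degrees: {1:1, 2:1, 3:3, 4:2, 5:2, 6:1, 7:1, 8:3, 9:2, 10:1, 11:2, 12:3}
Step 1: smallest deg-1 vertex = 1, p_1 = 12. Add edge {1,12}. Now deg[1]=0, deg[12]=2.
Step 2: smallest deg-1 vertex = 2, p_2 = 12. Add edge {2,12}. Now deg[2]=0, deg[12]=1.
Step 3: smallest deg-1 vertex = 6, p_3 = 9. Add edge {6,9}. Now deg[6]=0, deg[9]=1.
Step 4: smallest deg-1 vertex = 7, p_4 = 8. Add edge {7,8}. Now deg[7]=0, deg[8]=2.
Step 5: smallest deg-1 vertex = 9, p_5 = 3. Add edge {3,9}. Now deg[9]=0, deg[3]=2.
Step 6: smallest deg-1 vertex = 10, p_6 = 5. Add edge {5,10}. Now deg[10]=0, deg[5]=1.
Step 7: smallest deg-1 vertex = 5, p_7 = 4. Add edge {4,5}. Now deg[5]=0, deg[4]=1.
Step 8: smallest deg-1 vertex = 4, p_8 = 3. Add edge {3,4}. Now deg[4]=0, deg[3]=1.
Step 9: smallest deg-1 vertex = 3, p_9 = 11. Add edge {3,11}. Now deg[3]=0, deg[11]=1.
Step 10: smallest deg-1 vertex = 11, p_10 = 8. Add edge {8,11}. Now deg[11]=0, deg[8]=1.
Final: two remaining deg-1 vertices are 8, 12. Add edge {8,12}.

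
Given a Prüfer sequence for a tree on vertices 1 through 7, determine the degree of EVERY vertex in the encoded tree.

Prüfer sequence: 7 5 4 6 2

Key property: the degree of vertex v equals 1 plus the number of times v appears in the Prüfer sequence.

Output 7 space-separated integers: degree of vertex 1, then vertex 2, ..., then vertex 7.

Answer: 1 2 1 2 2 2 2

Derivation:
p_1 = 7: count[7] becomes 1
p_2 = 5: count[5] becomes 1
p_3 = 4: count[4] becomes 1
p_4 = 6: count[6] becomes 1
p_5 = 2: count[2] becomes 1
Degrees (1 + count): deg[1]=1+0=1, deg[2]=1+1=2, deg[3]=1+0=1, deg[4]=1+1=2, deg[5]=1+1=2, deg[6]=1+1=2, deg[7]=1+1=2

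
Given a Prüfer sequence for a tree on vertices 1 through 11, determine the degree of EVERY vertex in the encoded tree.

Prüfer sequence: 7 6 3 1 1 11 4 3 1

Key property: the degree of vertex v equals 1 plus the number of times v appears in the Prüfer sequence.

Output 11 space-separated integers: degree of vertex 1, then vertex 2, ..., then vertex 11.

Answer: 4 1 3 2 1 2 2 1 1 1 2

Derivation:
p_1 = 7: count[7] becomes 1
p_2 = 6: count[6] becomes 1
p_3 = 3: count[3] becomes 1
p_4 = 1: count[1] becomes 1
p_5 = 1: count[1] becomes 2
p_6 = 11: count[11] becomes 1
p_7 = 4: count[4] becomes 1
p_8 = 3: count[3] becomes 2
p_9 = 1: count[1] becomes 3
Degrees (1 + count): deg[1]=1+3=4, deg[2]=1+0=1, deg[3]=1+2=3, deg[4]=1+1=2, deg[5]=1+0=1, deg[6]=1+1=2, deg[7]=1+1=2, deg[8]=1+0=1, deg[9]=1+0=1, deg[10]=1+0=1, deg[11]=1+1=2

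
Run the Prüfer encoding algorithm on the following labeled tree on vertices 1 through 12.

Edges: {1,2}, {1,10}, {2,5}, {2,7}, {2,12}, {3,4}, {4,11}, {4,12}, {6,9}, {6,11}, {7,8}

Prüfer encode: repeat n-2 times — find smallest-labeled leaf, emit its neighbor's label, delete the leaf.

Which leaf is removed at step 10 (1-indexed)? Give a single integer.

Answer: 11

Derivation:
Step 1: current leaves = {3,5,8,9,10}. Remove leaf 3 (neighbor: 4).
Step 2: current leaves = {5,8,9,10}. Remove leaf 5 (neighbor: 2).
Step 3: current leaves = {8,9,10}. Remove leaf 8 (neighbor: 7).
Step 4: current leaves = {7,9,10}. Remove leaf 7 (neighbor: 2).
Step 5: current leaves = {9,10}. Remove leaf 9 (neighbor: 6).
Step 6: current leaves = {6,10}. Remove leaf 6 (neighbor: 11).
Step 7: current leaves = {10,11}. Remove leaf 10 (neighbor: 1).
Step 8: current leaves = {1,11}. Remove leaf 1 (neighbor: 2).
Step 9: current leaves = {2,11}. Remove leaf 2 (neighbor: 12).
Step 10: current leaves = {11,12}. Remove leaf 11 (neighbor: 4).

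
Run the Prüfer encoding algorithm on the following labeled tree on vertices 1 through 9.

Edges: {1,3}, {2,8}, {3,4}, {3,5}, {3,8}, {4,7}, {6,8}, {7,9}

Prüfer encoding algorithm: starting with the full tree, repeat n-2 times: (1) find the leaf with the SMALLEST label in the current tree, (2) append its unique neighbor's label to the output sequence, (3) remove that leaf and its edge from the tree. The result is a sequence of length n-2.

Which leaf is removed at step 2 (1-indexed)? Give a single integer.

Step 1: current leaves = {1,2,5,6,9}. Remove leaf 1 (neighbor: 3).
Step 2: current leaves = {2,5,6,9}. Remove leaf 2 (neighbor: 8).

Answer: 2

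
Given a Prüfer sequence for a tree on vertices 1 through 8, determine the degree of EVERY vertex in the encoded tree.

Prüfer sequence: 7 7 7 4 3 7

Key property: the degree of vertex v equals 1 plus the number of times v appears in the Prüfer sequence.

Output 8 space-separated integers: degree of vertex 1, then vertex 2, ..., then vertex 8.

Answer: 1 1 2 2 1 1 5 1

Derivation:
p_1 = 7: count[7] becomes 1
p_2 = 7: count[7] becomes 2
p_3 = 7: count[7] becomes 3
p_4 = 4: count[4] becomes 1
p_5 = 3: count[3] becomes 1
p_6 = 7: count[7] becomes 4
Degrees (1 + count): deg[1]=1+0=1, deg[2]=1+0=1, deg[3]=1+1=2, deg[4]=1+1=2, deg[5]=1+0=1, deg[6]=1+0=1, deg[7]=1+4=5, deg[8]=1+0=1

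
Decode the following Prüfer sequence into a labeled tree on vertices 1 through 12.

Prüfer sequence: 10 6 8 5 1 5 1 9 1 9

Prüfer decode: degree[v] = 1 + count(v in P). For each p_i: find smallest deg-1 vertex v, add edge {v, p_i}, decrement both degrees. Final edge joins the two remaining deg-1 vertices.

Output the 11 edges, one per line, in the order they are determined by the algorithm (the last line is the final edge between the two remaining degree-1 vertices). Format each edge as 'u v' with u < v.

Answer: 2 10
3 6
4 8
5 6
1 7
5 8
1 5
9 10
1 11
1 9
9 12

Derivation:
Initial degrees: {1:4, 2:1, 3:1, 4:1, 5:3, 6:2, 7:1, 8:2, 9:3, 10:2, 11:1, 12:1}
Step 1: smallest deg-1 vertex = 2, p_1 = 10. Add edge {2,10}. Now deg[2]=0, deg[10]=1.
Step 2: smallest deg-1 vertex = 3, p_2 = 6. Add edge {3,6}. Now deg[3]=0, deg[6]=1.
Step 3: smallest deg-1 vertex = 4, p_3 = 8. Add edge {4,8}. Now deg[4]=0, deg[8]=1.
Step 4: smallest deg-1 vertex = 6, p_4 = 5. Add edge {5,6}. Now deg[6]=0, deg[5]=2.
Step 5: smallest deg-1 vertex = 7, p_5 = 1. Add edge {1,7}. Now deg[7]=0, deg[1]=3.
Step 6: smallest deg-1 vertex = 8, p_6 = 5. Add edge {5,8}. Now deg[8]=0, deg[5]=1.
Step 7: smallest deg-1 vertex = 5, p_7 = 1. Add edge {1,5}. Now deg[5]=0, deg[1]=2.
Step 8: smallest deg-1 vertex = 10, p_8 = 9. Add edge {9,10}. Now deg[10]=0, deg[9]=2.
Step 9: smallest deg-1 vertex = 11, p_9 = 1. Add edge {1,11}. Now deg[11]=0, deg[1]=1.
Step 10: smallest deg-1 vertex = 1, p_10 = 9. Add edge {1,9}. Now deg[1]=0, deg[9]=1.
Final: two remaining deg-1 vertices are 9, 12. Add edge {9,12}.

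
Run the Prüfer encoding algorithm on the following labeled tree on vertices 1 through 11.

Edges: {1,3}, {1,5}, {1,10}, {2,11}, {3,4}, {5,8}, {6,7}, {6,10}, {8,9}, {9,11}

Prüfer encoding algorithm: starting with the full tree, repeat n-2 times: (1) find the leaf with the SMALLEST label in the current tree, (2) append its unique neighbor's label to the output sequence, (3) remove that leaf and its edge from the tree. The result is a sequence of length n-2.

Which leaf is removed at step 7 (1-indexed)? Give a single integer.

Answer: 1

Derivation:
Step 1: current leaves = {2,4,7}. Remove leaf 2 (neighbor: 11).
Step 2: current leaves = {4,7,11}. Remove leaf 4 (neighbor: 3).
Step 3: current leaves = {3,7,11}. Remove leaf 3 (neighbor: 1).
Step 4: current leaves = {7,11}. Remove leaf 7 (neighbor: 6).
Step 5: current leaves = {6,11}. Remove leaf 6 (neighbor: 10).
Step 6: current leaves = {10,11}. Remove leaf 10 (neighbor: 1).
Step 7: current leaves = {1,11}. Remove leaf 1 (neighbor: 5).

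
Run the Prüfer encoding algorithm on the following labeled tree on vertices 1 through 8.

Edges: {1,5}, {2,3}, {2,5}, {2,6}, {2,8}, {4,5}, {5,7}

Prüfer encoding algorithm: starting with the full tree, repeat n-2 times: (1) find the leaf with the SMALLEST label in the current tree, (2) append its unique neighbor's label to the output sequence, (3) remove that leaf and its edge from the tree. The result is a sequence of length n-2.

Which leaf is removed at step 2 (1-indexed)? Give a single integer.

Answer: 3

Derivation:
Step 1: current leaves = {1,3,4,6,7,8}. Remove leaf 1 (neighbor: 5).
Step 2: current leaves = {3,4,6,7,8}. Remove leaf 3 (neighbor: 2).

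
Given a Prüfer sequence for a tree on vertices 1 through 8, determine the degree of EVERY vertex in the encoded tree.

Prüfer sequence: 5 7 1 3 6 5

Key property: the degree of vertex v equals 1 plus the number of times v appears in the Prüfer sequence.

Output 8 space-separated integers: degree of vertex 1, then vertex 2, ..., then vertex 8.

p_1 = 5: count[5] becomes 1
p_2 = 7: count[7] becomes 1
p_3 = 1: count[1] becomes 1
p_4 = 3: count[3] becomes 1
p_5 = 6: count[6] becomes 1
p_6 = 5: count[5] becomes 2
Degrees (1 + count): deg[1]=1+1=2, deg[2]=1+0=1, deg[3]=1+1=2, deg[4]=1+0=1, deg[5]=1+2=3, deg[6]=1+1=2, deg[7]=1+1=2, deg[8]=1+0=1

Answer: 2 1 2 1 3 2 2 1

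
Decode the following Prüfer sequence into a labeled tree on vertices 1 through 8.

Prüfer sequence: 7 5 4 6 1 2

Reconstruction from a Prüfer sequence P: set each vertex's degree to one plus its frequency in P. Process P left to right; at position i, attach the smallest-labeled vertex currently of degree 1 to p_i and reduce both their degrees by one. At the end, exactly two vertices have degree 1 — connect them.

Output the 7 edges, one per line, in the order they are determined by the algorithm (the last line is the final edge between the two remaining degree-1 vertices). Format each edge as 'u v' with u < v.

Initial degrees: {1:2, 2:2, 3:1, 4:2, 5:2, 6:2, 7:2, 8:1}
Step 1: smallest deg-1 vertex = 3, p_1 = 7. Add edge {3,7}. Now deg[3]=0, deg[7]=1.
Step 2: smallest deg-1 vertex = 7, p_2 = 5. Add edge {5,7}. Now deg[7]=0, deg[5]=1.
Step 3: smallest deg-1 vertex = 5, p_3 = 4. Add edge {4,5}. Now deg[5]=0, deg[4]=1.
Step 4: smallest deg-1 vertex = 4, p_4 = 6. Add edge {4,6}. Now deg[4]=0, deg[6]=1.
Step 5: smallest deg-1 vertex = 6, p_5 = 1. Add edge {1,6}. Now deg[6]=0, deg[1]=1.
Step 6: smallest deg-1 vertex = 1, p_6 = 2. Add edge {1,2}. Now deg[1]=0, deg[2]=1.
Final: two remaining deg-1 vertices are 2, 8. Add edge {2,8}.

Answer: 3 7
5 7
4 5
4 6
1 6
1 2
2 8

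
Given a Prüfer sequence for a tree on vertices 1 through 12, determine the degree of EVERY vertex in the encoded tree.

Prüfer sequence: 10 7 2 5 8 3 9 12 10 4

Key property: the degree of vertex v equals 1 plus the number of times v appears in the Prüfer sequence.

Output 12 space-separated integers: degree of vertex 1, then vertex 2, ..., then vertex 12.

Answer: 1 2 2 2 2 1 2 2 2 3 1 2

Derivation:
p_1 = 10: count[10] becomes 1
p_2 = 7: count[7] becomes 1
p_3 = 2: count[2] becomes 1
p_4 = 5: count[5] becomes 1
p_5 = 8: count[8] becomes 1
p_6 = 3: count[3] becomes 1
p_7 = 9: count[9] becomes 1
p_8 = 12: count[12] becomes 1
p_9 = 10: count[10] becomes 2
p_10 = 4: count[4] becomes 1
Degrees (1 + count): deg[1]=1+0=1, deg[2]=1+1=2, deg[3]=1+1=2, deg[4]=1+1=2, deg[5]=1+1=2, deg[6]=1+0=1, deg[7]=1+1=2, deg[8]=1+1=2, deg[9]=1+1=2, deg[10]=1+2=3, deg[11]=1+0=1, deg[12]=1+1=2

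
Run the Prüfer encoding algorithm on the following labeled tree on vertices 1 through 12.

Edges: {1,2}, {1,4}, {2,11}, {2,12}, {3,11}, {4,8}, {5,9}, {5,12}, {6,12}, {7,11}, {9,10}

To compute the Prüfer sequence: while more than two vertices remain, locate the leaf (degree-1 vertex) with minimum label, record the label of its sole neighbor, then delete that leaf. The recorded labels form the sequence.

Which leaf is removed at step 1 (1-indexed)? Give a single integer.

Step 1: current leaves = {3,6,7,8,10}. Remove leaf 3 (neighbor: 11).

Answer: 3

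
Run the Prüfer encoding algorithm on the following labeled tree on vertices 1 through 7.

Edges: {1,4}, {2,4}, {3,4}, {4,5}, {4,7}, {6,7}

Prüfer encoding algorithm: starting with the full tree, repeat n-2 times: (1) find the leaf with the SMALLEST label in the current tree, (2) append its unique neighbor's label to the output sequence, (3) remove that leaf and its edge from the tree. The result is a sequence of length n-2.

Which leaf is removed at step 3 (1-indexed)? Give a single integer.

Step 1: current leaves = {1,2,3,5,6}. Remove leaf 1 (neighbor: 4).
Step 2: current leaves = {2,3,5,6}. Remove leaf 2 (neighbor: 4).
Step 3: current leaves = {3,5,6}. Remove leaf 3 (neighbor: 4).

Answer: 3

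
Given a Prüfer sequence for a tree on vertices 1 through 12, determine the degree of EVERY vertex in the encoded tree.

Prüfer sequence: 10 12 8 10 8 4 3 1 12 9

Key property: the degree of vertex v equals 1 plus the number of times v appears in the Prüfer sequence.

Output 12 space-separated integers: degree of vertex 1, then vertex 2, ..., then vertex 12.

p_1 = 10: count[10] becomes 1
p_2 = 12: count[12] becomes 1
p_3 = 8: count[8] becomes 1
p_4 = 10: count[10] becomes 2
p_5 = 8: count[8] becomes 2
p_6 = 4: count[4] becomes 1
p_7 = 3: count[3] becomes 1
p_8 = 1: count[1] becomes 1
p_9 = 12: count[12] becomes 2
p_10 = 9: count[9] becomes 1
Degrees (1 + count): deg[1]=1+1=2, deg[2]=1+0=1, deg[3]=1+1=2, deg[4]=1+1=2, deg[5]=1+0=1, deg[6]=1+0=1, deg[7]=1+0=1, deg[8]=1+2=3, deg[9]=1+1=2, deg[10]=1+2=3, deg[11]=1+0=1, deg[12]=1+2=3

Answer: 2 1 2 2 1 1 1 3 2 3 1 3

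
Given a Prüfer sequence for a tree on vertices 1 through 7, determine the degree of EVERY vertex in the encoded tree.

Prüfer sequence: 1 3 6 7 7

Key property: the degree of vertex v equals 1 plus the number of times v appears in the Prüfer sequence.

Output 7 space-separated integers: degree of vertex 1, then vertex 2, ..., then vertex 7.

p_1 = 1: count[1] becomes 1
p_2 = 3: count[3] becomes 1
p_3 = 6: count[6] becomes 1
p_4 = 7: count[7] becomes 1
p_5 = 7: count[7] becomes 2
Degrees (1 + count): deg[1]=1+1=2, deg[2]=1+0=1, deg[3]=1+1=2, deg[4]=1+0=1, deg[5]=1+0=1, deg[6]=1+1=2, deg[7]=1+2=3

Answer: 2 1 2 1 1 2 3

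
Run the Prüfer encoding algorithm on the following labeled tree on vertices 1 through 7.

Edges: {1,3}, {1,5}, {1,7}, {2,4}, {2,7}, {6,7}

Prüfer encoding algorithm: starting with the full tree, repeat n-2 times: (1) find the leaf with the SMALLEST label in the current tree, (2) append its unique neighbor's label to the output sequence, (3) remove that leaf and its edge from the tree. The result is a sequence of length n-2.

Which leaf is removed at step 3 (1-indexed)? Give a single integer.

Answer: 2

Derivation:
Step 1: current leaves = {3,4,5,6}. Remove leaf 3 (neighbor: 1).
Step 2: current leaves = {4,5,6}. Remove leaf 4 (neighbor: 2).
Step 3: current leaves = {2,5,6}. Remove leaf 2 (neighbor: 7).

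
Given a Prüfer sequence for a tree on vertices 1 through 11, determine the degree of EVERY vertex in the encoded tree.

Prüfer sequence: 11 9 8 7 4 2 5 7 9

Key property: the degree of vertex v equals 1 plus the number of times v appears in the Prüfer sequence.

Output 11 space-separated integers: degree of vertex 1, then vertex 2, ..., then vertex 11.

p_1 = 11: count[11] becomes 1
p_2 = 9: count[9] becomes 1
p_3 = 8: count[8] becomes 1
p_4 = 7: count[7] becomes 1
p_5 = 4: count[4] becomes 1
p_6 = 2: count[2] becomes 1
p_7 = 5: count[5] becomes 1
p_8 = 7: count[7] becomes 2
p_9 = 9: count[9] becomes 2
Degrees (1 + count): deg[1]=1+0=1, deg[2]=1+1=2, deg[3]=1+0=1, deg[4]=1+1=2, deg[5]=1+1=2, deg[6]=1+0=1, deg[7]=1+2=3, deg[8]=1+1=2, deg[9]=1+2=3, deg[10]=1+0=1, deg[11]=1+1=2

Answer: 1 2 1 2 2 1 3 2 3 1 2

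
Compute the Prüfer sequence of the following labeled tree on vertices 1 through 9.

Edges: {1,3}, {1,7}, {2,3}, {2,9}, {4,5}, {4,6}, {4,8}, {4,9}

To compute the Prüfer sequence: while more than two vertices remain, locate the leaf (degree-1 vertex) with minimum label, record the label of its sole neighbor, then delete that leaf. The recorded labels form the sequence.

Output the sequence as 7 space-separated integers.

Step 1: leaves = {5,6,7,8}. Remove smallest leaf 5, emit neighbor 4.
Step 2: leaves = {6,7,8}. Remove smallest leaf 6, emit neighbor 4.
Step 3: leaves = {7,8}. Remove smallest leaf 7, emit neighbor 1.
Step 4: leaves = {1,8}. Remove smallest leaf 1, emit neighbor 3.
Step 5: leaves = {3,8}. Remove smallest leaf 3, emit neighbor 2.
Step 6: leaves = {2,8}. Remove smallest leaf 2, emit neighbor 9.
Step 7: leaves = {8,9}. Remove smallest leaf 8, emit neighbor 4.
Done: 2 vertices remain (4, 9). Sequence = [4 4 1 3 2 9 4]

Answer: 4 4 1 3 2 9 4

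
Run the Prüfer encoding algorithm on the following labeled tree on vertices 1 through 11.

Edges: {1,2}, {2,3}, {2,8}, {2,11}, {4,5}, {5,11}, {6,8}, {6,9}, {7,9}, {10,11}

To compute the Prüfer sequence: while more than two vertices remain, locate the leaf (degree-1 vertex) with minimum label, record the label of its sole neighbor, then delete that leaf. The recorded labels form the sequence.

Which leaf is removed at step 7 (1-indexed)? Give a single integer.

Step 1: current leaves = {1,3,4,7,10}. Remove leaf 1 (neighbor: 2).
Step 2: current leaves = {3,4,7,10}. Remove leaf 3 (neighbor: 2).
Step 3: current leaves = {4,7,10}. Remove leaf 4 (neighbor: 5).
Step 4: current leaves = {5,7,10}. Remove leaf 5 (neighbor: 11).
Step 5: current leaves = {7,10}. Remove leaf 7 (neighbor: 9).
Step 6: current leaves = {9,10}. Remove leaf 9 (neighbor: 6).
Step 7: current leaves = {6,10}. Remove leaf 6 (neighbor: 8).

Answer: 6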